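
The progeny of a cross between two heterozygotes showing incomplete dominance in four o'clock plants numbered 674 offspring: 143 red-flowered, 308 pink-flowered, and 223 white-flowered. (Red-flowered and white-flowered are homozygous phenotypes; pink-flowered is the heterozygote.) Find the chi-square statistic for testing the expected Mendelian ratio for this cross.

With incomplete dominance, a heterozygote × heterozygote cross gives a 1:2:1 phenotypic ratio.
The 1:2:1 ratio has 4 parts, so with N = 674 the expected counts are:
  red-flowered: 674 × 1/4 = 168.5
  pink-flowered: 674 × 2/4 = 337
  white-flowered: 674 × 1/4 = 168.5
χ² = Σ (O − E)² / E
  red-flowered: (143 − 168.5)² / 168.5 = 3.8591
  pink-flowered: (308 − 337)² / 337 = 2.4955
  white-flowered: (223 − 168.5)² / 168.5 = 17.6276
χ² = 3.8591 + 2.4955 + 17.6276 = 23.9822 ≈ 23.982

23.982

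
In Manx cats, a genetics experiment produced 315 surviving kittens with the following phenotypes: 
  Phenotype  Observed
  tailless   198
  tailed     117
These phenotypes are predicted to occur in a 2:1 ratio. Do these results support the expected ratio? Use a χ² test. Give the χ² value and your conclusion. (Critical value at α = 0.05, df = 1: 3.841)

Expected counts for N = 315 under a 2:1 ratio (total parts = 3):
  tailless: 315 × 2/3 = 210
  tailed: 315 × 1/3 = 105
χ² = Σ (O − E)² / E
  tailless: (198 − 210)² / 210 = 0.6857
  tailed: (117 − 105)² / 105 = 1.3714
χ² = 0.6857 + 1.3714 = 2.0571 ≈ 2.057
Degrees of freedom = 2 − 1 = 1; critical value at α = 0.05 is 3.841.
Since 2.057 < 3.841, we fail to reject the null hypothesis — the data are consistent with the 2:1 ratio.

2.057; consistent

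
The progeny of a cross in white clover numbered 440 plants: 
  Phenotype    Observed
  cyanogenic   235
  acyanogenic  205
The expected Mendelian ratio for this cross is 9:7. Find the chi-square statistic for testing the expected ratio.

1.443

Expected counts for N = 440 under a 9:7 ratio (total parts = 16):
  cyanogenic: 440 × 9/16 = 247.5
  acyanogenic: 440 × 7/16 = 192.5
χ² = Σ (O − E)² / E
  cyanogenic: (235 − 247.5)² / 247.5 = 0.6313
  acyanogenic: (205 − 192.5)² / 192.5 = 0.8117
χ² = 0.6313 + 0.8117 = 1.443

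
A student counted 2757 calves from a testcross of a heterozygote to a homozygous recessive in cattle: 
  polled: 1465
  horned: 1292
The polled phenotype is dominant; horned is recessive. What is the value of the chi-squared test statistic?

A testcross of a heterozygote (Aa × aa) gives a 1:1 phenotypic ratio.
Total ratio parts = 2. Expected numbers out of 2757:
  polled: 2757 × 1/2 = 1378.5
  horned: 2757 × 1/2 = 1378.5
χ² = Σ (O − E)² / E
  polled: (1465 − 1378.5)² / 1378.5 = 5.4278
  horned: (1292 − 1378.5)² / 1378.5 = 5.4278
χ² = 5.4278 + 5.4278 = 10.8556 ≈ 10.856

10.856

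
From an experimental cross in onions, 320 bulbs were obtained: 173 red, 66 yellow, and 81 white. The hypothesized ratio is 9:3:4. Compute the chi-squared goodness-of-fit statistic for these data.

Expected counts for N = 320 under a 9:3:4 ratio (total parts = 16):
  red: 320 × 9/16 = 180
  yellow: 320 × 3/16 = 60
  white: 320 × 4/16 = 80
χ² = Σ (O − E)² / E
  red: (173 − 180)² / 180 = 0.2722
  yellow: (66 − 60)² / 60 = 0.6000
  white: (81 − 80)² / 80 = 0.0125
χ² = 0.2722 + 0.6000 + 0.0125 = 0.8847 ≈ 0.885

0.885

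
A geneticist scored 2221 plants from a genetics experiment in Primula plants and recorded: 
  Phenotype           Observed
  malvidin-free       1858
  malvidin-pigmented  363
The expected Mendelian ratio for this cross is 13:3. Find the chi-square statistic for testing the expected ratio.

8.440

Under the 13:3 hypothesis (Σ ratio = 16, N = 2221):
  malvidin-free: 2221 × 13/16 = 1804.5625
  malvidin-pigmented: 2221 × 3/16 = 416.4375
χ² = Σ (O − E)² / E
  malvidin-free: (1858 − 1804.5625)² / 1804.5625 = 1.5824
  malvidin-pigmented: (363 − 416.4375)² / 416.4375 = 6.8571
χ² = 1.5824 + 6.8571 = 8.4395 ≈ 8.440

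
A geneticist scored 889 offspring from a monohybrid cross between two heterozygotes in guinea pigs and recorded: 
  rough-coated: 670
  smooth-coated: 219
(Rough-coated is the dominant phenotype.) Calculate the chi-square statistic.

For a monohybrid cross between heterozygotes with complete dominance, the expected phenotypic ratio is 3:1.
Expected counts for N = 889 under a 3:1 ratio (total parts = 4):
  rough-coated: 889 × 3/4 = 666.75
  smooth-coated: 889 × 1/4 = 222.25
χ² = Σ (O − E)² / E
  rough-coated: (670 − 666.75)² / 666.75 = 0.0158
  smooth-coated: (219 − 222.25)² / 222.25 = 0.0475
χ² = 0.0158 + 0.0475 = 0.0633 ≈ 0.063

0.063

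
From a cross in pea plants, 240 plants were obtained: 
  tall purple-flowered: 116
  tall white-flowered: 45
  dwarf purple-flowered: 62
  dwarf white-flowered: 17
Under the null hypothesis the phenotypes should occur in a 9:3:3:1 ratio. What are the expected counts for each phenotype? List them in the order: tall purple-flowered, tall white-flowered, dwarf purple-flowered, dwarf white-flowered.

Expected counts for N = 240 under a 9:3:3:1 ratio (total parts = 16):
  tall purple-flowered: 240 × 9/16 = 135
  tall white-flowered: 240 × 3/16 = 45
  dwarf purple-flowered: 240 × 3/16 = 45
  dwarf white-flowered: 240 × 1/16 = 15

135, 45, 45, 15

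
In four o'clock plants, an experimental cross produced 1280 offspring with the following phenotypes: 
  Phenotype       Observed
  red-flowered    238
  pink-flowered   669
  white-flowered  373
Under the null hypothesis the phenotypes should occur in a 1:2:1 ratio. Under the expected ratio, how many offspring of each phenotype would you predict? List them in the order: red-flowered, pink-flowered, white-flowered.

Under the 1:2:1 hypothesis (Σ ratio = 4, N = 1280):
  red-flowered: 1280 × 1/4 = 320
  pink-flowered: 1280 × 2/4 = 640
  white-flowered: 1280 × 1/4 = 320

320, 640, 320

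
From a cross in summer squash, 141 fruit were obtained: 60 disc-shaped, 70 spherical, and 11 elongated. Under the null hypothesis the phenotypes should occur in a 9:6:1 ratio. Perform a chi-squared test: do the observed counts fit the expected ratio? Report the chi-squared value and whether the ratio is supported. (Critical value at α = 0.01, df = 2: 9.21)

10.792; not consistent

Under the 9:6:1 hypothesis (Σ ratio = 16, N = 141):
  disc-shaped: 141 × 9/16 = 79.3125
  spherical: 141 × 6/16 = 52.875
  elongated: 141 × 1/16 = 8.8125
χ² = Σ (O − E)² / E
  disc-shaped: (60 − 79.3125)² / 79.3125 = 4.7026
  spherical: (70 − 52.875)² / 52.875 = 5.5464
  elongated: (11 − 8.8125)² / 8.8125 = 0.5430
χ² = 4.7026 + 5.5464 + 0.5430 = 10.792
Degrees of freedom = 3 − 1 = 2; critical value at α = 0.01 is 9.21.
Since 10.792 > 9.21, we reject the null hypothesis — the data do not fit the 9:6:1 ratio.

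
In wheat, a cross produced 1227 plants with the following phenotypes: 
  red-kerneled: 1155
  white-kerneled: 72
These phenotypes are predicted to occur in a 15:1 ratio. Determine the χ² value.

0.306

Total ratio parts = 16. Expected numbers out of 1227:
  red-kerneled: 1227 × 15/16 = 1150.3125
  white-kerneled: 1227 × 1/16 = 76.6875
χ² = Σ (O − E)² / E
  red-kerneled: (1155 − 1150.3125)² / 1150.3125 = 0.0191
  white-kerneled: (72 − 76.6875)² / 76.6875 = 0.2865
χ² = 0.0191 + 0.2865 = 0.3056 ≈ 0.306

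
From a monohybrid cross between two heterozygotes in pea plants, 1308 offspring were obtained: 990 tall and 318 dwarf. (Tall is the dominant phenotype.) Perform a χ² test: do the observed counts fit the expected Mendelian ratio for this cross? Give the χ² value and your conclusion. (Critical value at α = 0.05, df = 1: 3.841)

For a monohybrid cross between heterozygotes with complete dominance, the expected phenotypic ratio is 3:1.
Under the 3:1 hypothesis (Σ ratio = 4, N = 1308):
  tall: 1308 × 3/4 = 981
  dwarf: 1308 × 1/4 = 327
χ² = Σ (O − E)² / E
  tall: (990 − 981)² / 981 = 0.0826
  dwarf: (318 − 327)² / 327 = 0.2477
χ² = 0.0826 + 0.2477 = 0.3303 ≈ 0.330
Degrees of freedom = 2 − 1 = 1; critical value at α = 0.05 is 3.841.
Since 0.330 < 3.841, we fail to reject the null hypothesis — the data are consistent with the 3:1 ratio.

0.330; consistent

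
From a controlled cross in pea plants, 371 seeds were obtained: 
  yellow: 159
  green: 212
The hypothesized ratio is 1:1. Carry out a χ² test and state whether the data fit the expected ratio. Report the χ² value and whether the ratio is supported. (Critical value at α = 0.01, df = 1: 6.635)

7.571; not consistent

Total ratio parts = 2. Expected numbers out of 371:
  yellow: 371 × 1/2 = 185.5
  green: 371 × 1/2 = 185.5
χ² = Σ (O − E)² / E
  yellow: (159 − 185.5)² / 185.5 = 3.7857
  green: (212 − 185.5)² / 185.5 = 3.7857
χ² = 3.7857 + 3.7857 = 7.5714 ≈ 7.571
Degrees of freedom = 2 − 1 = 1; critical value at α = 0.01 is 6.635.
Since 7.571 > 6.635, we reject the null hypothesis — the data do not fit the 1:1 ratio.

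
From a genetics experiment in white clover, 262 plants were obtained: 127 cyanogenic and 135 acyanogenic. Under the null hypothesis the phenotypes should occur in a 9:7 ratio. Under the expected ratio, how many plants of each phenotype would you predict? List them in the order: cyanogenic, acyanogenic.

The 9:7 ratio has 16 parts, so with N = 262 the expected counts are:
  cyanogenic: 262 × 9/16 = 147.375
  acyanogenic: 262 × 7/16 = 114.625

147.375, 114.625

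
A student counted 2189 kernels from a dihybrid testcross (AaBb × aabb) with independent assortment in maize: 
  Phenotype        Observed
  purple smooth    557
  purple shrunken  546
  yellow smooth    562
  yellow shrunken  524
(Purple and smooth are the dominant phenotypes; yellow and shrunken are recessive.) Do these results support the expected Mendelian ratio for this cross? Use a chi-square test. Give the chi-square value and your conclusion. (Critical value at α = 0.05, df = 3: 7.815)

A dihybrid testcross with independent assortment gives a 1:1:1:1 ratio.
Expected counts for N = 2189 under a 1:1:1:1 ratio (total parts = 4):
  purple smooth: 2189 × 1/4 = 547.25
  purple shrunken: 2189 × 1/4 = 547.25
  yellow smooth: 2189 × 1/4 = 547.25
  yellow shrunken: 2189 × 1/4 = 547.25
χ² = Σ (O − E)² / E
  purple smooth: (557 − 547.25)² / 547.25 = 0.1737
  purple shrunken: (546 − 547.25)² / 547.25 = 0.0029
  yellow smooth: (562 − 547.25)² / 547.25 = 0.3976
  yellow shrunken: (524 − 547.25)² / 547.25 = 0.9878
χ² = 0.1737 + 0.0029 + 0.3976 + 0.9878 = 1.562
Degrees of freedom = 4 − 1 = 3; critical value at α = 0.05 is 7.815.
Since 1.562 < 7.815, we fail to reject the null hypothesis — the data are consistent with the 1:1:1:1 ratio.

1.562; consistent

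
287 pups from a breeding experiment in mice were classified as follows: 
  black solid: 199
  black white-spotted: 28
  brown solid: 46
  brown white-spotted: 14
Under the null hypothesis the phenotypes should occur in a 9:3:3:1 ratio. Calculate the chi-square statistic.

23.120

Total ratio parts = 16. Expected numbers out of 287:
  black solid: 287 × 9/16 = 161.4375
  black white-spotted: 287 × 3/16 = 53.8125
  brown solid: 287 × 3/16 = 53.8125
  brown white-spotted: 287 × 1/16 = 17.9375
χ² = Σ (O − E)² / E
  black solid: (199 − 161.4375)² / 161.4375 = 8.7399
  black white-spotted: (28 − 53.8125)² / 53.8125 = 12.3816
  brown solid: (46 − 53.8125)² / 53.8125 = 1.1342
  brown white-spotted: (14 − 17.9375)² / 17.9375 = 0.8643
χ² = 8.7399 + 12.3816 + 1.1342 + 0.8643 = 23.120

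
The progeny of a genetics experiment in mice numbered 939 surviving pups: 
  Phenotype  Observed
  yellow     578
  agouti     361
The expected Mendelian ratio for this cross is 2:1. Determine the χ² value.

11.042

Total ratio parts = 3. Expected numbers out of 939:
  yellow: 939 × 2/3 = 626
  agouti: 939 × 1/3 = 313
χ² = Σ (O − E)² / E
  yellow: (578 − 626)² / 626 = 3.6805
  agouti: (361 − 313)² / 313 = 7.3610
χ² = 3.6805 + 7.3610 = 11.0415 ≈ 11.042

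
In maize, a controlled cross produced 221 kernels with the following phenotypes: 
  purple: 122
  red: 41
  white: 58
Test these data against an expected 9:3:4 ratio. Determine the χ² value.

Expected counts for N = 221 under a 9:3:4 ratio (total parts = 16):
  purple: 221 × 9/16 = 124.3125
  red: 221 × 3/16 = 41.4375
  white: 221 × 4/16 = 55.25
χ² = Σ (O − E)² / E
  purple: (122 − 124.3125)² / 124.3125 = 0.0430
  red: (41 − 41.4375)² / 41.4375 = 0.0046
  white: (58 − 55.25)² / 55.25 = 0.1369
χ² = 0.0430 + 0.0046 + 0.1369 = 0.1845 ≈ 0.185

0.185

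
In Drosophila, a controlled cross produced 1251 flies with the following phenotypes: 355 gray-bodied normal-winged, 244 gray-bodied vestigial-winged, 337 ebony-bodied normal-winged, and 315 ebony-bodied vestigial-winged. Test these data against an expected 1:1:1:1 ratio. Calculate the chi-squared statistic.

The 1:1:1:1 ratio has 4 parts, so with N = 1251 the expected counts are:
  gray-bodied normal-winged: 1251 × 1/4 = 312.75
  gray-bodied vestigial-winged: 1251 × 1/4 = 312.75
  ebony-bodied normal-winged: 1251 × 1/4 = 312.75
  ebony-bodied vestigial-winged: 1251 × 1/4 = 312.75
χ² = Σ (O − E)² / E
  gray-bodied normal-winged: (355 − 312.75)² / 312.75 = 5.7076
  gray-bodied vestigial-winged: (244 − 312.75)² / 312.75 = 15.1129
  ebony-bodied normal-winged: (337 − 312.75)² / 312.75 = 1.8803
  ebony-bodied vestigial-winged: (315 − 312.75)² / 312.75 = 0.0162
χ² = 5.7076 + 15.1129 + 1.8803 + 0.0162 = 22.717

22.717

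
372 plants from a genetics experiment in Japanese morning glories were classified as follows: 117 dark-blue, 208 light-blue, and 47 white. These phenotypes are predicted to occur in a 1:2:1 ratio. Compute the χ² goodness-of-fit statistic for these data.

Total ratio parts = 4. Expected numbers out of 372:
  dark-blue: 372 × 1/4 = 93
  light-blue: 372 × 2/4 = 186
  white: 372 × 1/4 = 93
χ² = Σ (O − E)² / E
  dark-blue: (117 − 93)² / 93 = 6.1935
  light-blue: (208 − 186)² / 186 = 2.6022
  white: (47 − 93)² / 93 = 22.7527
χ² = 6.1935 + 2.6022 + 22.7527 = 31.5484 ≈ 31.548

31.548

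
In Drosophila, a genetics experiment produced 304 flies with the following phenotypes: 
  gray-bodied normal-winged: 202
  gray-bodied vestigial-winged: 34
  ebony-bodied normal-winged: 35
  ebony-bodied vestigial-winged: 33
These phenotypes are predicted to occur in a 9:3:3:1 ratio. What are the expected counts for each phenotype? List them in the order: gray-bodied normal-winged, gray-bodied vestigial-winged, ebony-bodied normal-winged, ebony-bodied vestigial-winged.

171, 57, 57, 19

Total ratio parts = 16. Expected numbers out of 304:
  gray-bodied normal-winged: 304 × 9/16 = 171
  gray-bodied vestigial-winged: 304 × 3/16 = 57
  ebony-bodied normal-winged: 304 × 3/16 = 57
  ebony-bodied vestigial-winged: 304 × 1/16 = 19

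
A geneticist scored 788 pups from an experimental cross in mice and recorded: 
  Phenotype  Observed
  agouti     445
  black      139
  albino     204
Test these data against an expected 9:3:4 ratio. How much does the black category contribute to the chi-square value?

0.518

Under the 9:3:4 hypothesis (Σ ratio = 16, N = 788):
  agouti: 788 × 9/16 = 443.25
  black: 788 × 3/16 = 147.75
  albino: 788 × 4/16 = 197
Contribution of black: (139 − 147.75)² / 147.75 = 0.5182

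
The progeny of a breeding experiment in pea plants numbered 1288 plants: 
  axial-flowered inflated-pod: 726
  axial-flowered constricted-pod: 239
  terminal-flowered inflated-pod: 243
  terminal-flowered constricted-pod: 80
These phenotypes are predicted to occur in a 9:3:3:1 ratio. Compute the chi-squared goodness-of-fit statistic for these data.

0.041

Expected counts for N = 1288 under a 9:3:3:1 ratio (total parts = 16):
  axial-flowered inflated-pod: 1288 × 9/16 = 724.5
  axial-flowered constricted-pod: 1288 × 3/16 = 241.5
  terminal-flowered inflated-pod: 1288 × 3/16 = 241.5
  terminal-flowered constricted-pod: 1288 × 1/16 = 80.5
χ² = Σ (O − E)² / E
  axial-flowered inflated-pod: (726 − 724.5)² / 724.5 = 0.0031
  axial-flowered constricted-pod: (239 − 241.5)² / 241.5 = 0.0259
  terminal-flowered inflated-pod: (243 − 241.5)² / 241.5 = 0.0093
  terminal-flowered constricted-pod: (80 − 80.5)² / 80.5 = 0.0031
χ² = 0.0031 + 0.0259 + 0.0093 + 0.0031 = 0.0414 ≈ 0.041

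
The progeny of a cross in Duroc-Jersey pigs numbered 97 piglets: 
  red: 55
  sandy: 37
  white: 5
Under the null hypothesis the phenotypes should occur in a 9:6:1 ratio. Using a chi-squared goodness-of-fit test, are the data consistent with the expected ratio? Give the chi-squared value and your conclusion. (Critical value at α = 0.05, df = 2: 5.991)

Under the 9:6:1 hypothesis (Σ ratio = 16, N = 97):
  red: 97 × 9/16 = 54.5625
  sandy: 97 × 6/16 = 36.375
  white: 97 × 1/16 = 6.0625
χ² = Σ (O − E)² / E
  red: (55 − 54.5625)² / 54.5625 = 0.0035
  sandy: (37 − 36.375)² / 36.375 = 0.0107
  white: (5 − 6.0625)² / 6.0625 = 0.1862
χ² = 0.0035 + 0.0107 + 0.1862 = 0.2004 ≈ 0.200
Degrees of freedom = 3 − 1 = 2; critical value at α = 0.05 is 5.991.
Since 0.200 < 5.991, we fail to reject the null hypothesis — the data are consistent with the 9:6:1 ratio.

0.200; consistent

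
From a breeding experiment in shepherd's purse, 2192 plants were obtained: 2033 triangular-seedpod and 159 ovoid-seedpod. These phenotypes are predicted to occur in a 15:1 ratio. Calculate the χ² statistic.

Under the 15:1 hypothesis (Σ ratio = 16, N = 2192):
  triangular-seedpod: 2192 × 15/16 = 2055
  ovoid-seedpod: 2192 × 1/16 = 137
χ² = Σ (O − E)² / E
  triangular-seedpod: (2033 − 2055)² / 2055 = 0.2355
  ovoid-seedpod: (159 − 137)² / 137 = 3.5328
χ² = 0.2355 + 3.5328 = 3.7683 ≈ 3.768

3.768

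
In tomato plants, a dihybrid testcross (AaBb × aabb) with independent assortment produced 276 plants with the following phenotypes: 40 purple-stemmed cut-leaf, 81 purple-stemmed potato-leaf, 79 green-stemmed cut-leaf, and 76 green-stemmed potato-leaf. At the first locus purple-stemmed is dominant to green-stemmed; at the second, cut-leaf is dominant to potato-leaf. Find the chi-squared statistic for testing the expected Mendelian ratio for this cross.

A dihybrid testcross with independent assortment gives a 1:1:1:1 ratio.
Under the 1:1:1:1 hypothesis (Σ ratio = 4, N = 276):
  purple-stemmed cut-leaf: 276 × 1/4 = 69
  purple-stemmed potato-leaf: 276 × 1/4 = 69
  green-stemmed cut-leaf: 276 × 1/4 = 69
  green-stemmed potato-leaf: 276 × 1/4 = 69
χ² = Σ (O − E)² / E
  purple-stemmed cut-leaf: (40 − 69)² / 69 = 12.1884
  purple-stemmed potato-leaf: (81 − 69)² / 69 = 2.0870
  green-stemmed cut-leaf: (79 − 69)² / 69 = 1.4493
  green-stemmed potato-leaf: (76 − 69)² / 69 = 0.7101
χ² = 12.1884 + 2.0870 + 1.4493 + 0.7101 = 16.4348 ≈ 16.435

16.435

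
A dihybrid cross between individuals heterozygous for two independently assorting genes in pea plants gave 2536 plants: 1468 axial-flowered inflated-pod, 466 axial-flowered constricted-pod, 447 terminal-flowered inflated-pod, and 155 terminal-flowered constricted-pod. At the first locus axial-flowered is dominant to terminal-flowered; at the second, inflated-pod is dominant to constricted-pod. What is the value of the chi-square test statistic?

A dihybrid F₂ with independent assortment and complete dominance at both loci gives a 9:3:3:1 phenotypic ratio.
Total ratio parts = 16. Expected numbers out of 2536:
  axial-flowered inflated-pod: 2536 × 9/16 = 1426.5
  axial-flowered constricted-pod: 2536 × 3/16 = 475.5
  terminal-flowered inflated-pod: 2536 × 3/16 = 475.5
  terminal-flowered constricted-pod: 2536 × 1/16 = 158.5
χ² = Σ (O − E)² / E
  axial-flowered inflated-pod: (1468 − 1426.5)² / 1426.5 = 1.2073
  axial-flowered constricted-pod: (466 − 475.5)² / 475.5 = 0.1898
  terminal-flowered inflated-pod: (447 − 475.5)² / 475.5 = 1.7082
  terminal-flowered constricted-pod: (155 − 158.5)² / 158.5 = 0.0773
χ² = 1.2073 + 0.1898 + 1.7082 + 0.0773 = 3.1826 ≈ 3.183

3.183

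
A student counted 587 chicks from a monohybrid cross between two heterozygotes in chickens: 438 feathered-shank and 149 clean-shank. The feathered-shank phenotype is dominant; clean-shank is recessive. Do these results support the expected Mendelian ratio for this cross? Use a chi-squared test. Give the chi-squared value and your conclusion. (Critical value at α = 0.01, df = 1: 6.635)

For a monohybrid cross between heterozygotes with complete dominance, the expected phenotypic ratio is 3:1.
Under the 3:1 hypothesis (Σ ratio = 4, N = 587):
  feathered-shank: 587 × 3/4 = 440.25
  clean-shank: 587 × 1/4 = 146.75
χ² = Σ (O − E)² / E
  feathered-shank: (438 − 440.25)² / 440.25 = 0.0115
  clean-shank: (149 − 146.75)² / 146.75 = 0.0345
χ² = 0.0115 + 0.0345 = 0.046
Degrees of freedom = 2 − 1 = 1; critical value at α = 0.01 is 6.635.
Since 0.046 < 6.635, we fail to reject the null hypothesis — the data are consistent with the 3:1 ratio.

0.046; consistent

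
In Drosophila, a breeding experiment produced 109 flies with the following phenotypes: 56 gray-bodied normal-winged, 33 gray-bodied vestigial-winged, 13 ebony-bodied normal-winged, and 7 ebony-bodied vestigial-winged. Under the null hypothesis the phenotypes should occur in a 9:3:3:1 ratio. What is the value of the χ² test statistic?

10.894

Total ratio parts = 16. Expected numbers out of 109:
  gray-bodied normal-winged: 109 × 9/16 = 61.3125
  gray-bodied vestigial-winged: 109 × 3/16 = 20.4375
  ebony-bodied normal-winged: 109 × 3/16 = 20.4375
  ebony-bodied vestigial-winged: 109 × 1/16 = 6.8125
χ² = Σ (O − E)² / E
  gray-bodied normal-winged: (56 − 61.3125)² / 61.3125 = 0.4603
  gray-bodied vestigial-winged: (33 − 20.4375)² / 20.4375 = 7.7219
  ebony-bodied normal-winged: (13 − 20.4375)² / 20.4375 = 2.7066
  ebony-bodied vestigial-winged: (7 − 6.8125)² / 6.8125 = 0.0052
χ² = 0.4603 + 7.7219 + 2.7066 + 0.0052 = 10.894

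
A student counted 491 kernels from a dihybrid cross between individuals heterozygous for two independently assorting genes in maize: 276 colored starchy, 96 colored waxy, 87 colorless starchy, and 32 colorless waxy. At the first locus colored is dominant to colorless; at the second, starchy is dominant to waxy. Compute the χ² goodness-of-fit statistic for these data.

A dihybrid F₂ with independent assortment and complete dominance at both loci gives a 9:3:3:1 phenotypic ratio.
Under the 9:3:3:1 hypothesis (Σ ratio = 16, N = 491):
  colored starchy: 491 × 9/16 = 276.1875
  colored waxy: 491 × 3/16 = 92.0625
  colorless starchy: 491 × 3/16 = 92.0625
  colorless waxy: 491 × 1/16 = 30.6875
χ² = Σ (O − E)² / E
  colored starchy: (276 − 276.1875)² / 276.1875 = 0.0001
  colored waxy: (96 − 92.0625)² / 92.0625 = 0.1684
  colorless starchy: (87 − 92.0625)² / 92.0625 = 0.2784
  colorless waxy: (32 − 30.6875)² / 30.6875 = 0.0561
χ² = 0.0001 + 0.1684 + 0.2784 + 0.0561 = 0.503

0.503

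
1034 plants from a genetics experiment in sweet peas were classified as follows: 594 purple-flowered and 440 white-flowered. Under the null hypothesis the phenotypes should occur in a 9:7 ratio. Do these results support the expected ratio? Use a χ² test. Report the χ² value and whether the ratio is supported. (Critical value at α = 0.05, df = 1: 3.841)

Total ratio parts = 16. Expected numbers out of 1034:
  purple-flowered: 1034 × 9/16 = 581.625
  white-flowered: 1034 × 7/16 = 452.375
χ² = Σ (O − E)² / E
  purple-flowered: (594 − 581.625)² / 581.625 = 0.2633
  white-flowered: (440 − 452.375)² / 452.375 = 0.3385
χ² = 0.2633 + 0.3385 = 0.6018 ≈ 0.602
Degrees of freedom = 2 − 1 = 1; critical value at α = 0.05 is 3.841.
Since 0.602 < 3.841, we fail to reject the null hypothesis — the data are consistent with the 9:7 ratio.

0.602; consistent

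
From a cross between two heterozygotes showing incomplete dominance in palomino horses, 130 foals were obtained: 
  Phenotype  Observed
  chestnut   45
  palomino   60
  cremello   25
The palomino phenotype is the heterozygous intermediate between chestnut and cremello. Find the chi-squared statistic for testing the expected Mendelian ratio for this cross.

With incomplete dominance, a heterozygote × heterozygote cross gives a 1:2:1 phenotypic ratio.
Under the 1:2:1 hypothesis (Σ ratio = 4, N = 130):
  chestnut: 130 × 1/4 = 32.5
  palomino: 130 × 2/4 = 65
  cremello: 130 × 1/4 = 32.5
χ² = Σ (O − E)² / E
  chestnut: (45 − 32.5)² / 32.5 = 4.8077
  palomino: (60 − 65)² / 65 = 0.3846
  cremello: (25 − 32.5)² / 32.5 = 1.7308
χ² = 4.8077 + 0.3846 + 1.7308 = 6.9231 ≈ 6.923

6.923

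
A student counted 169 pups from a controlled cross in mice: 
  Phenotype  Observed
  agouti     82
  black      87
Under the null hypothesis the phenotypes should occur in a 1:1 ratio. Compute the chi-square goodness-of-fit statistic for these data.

Expected counts for N = 169 under a 1:1 ratio (total parts = 2):
  agouti: 169 × 1/2 = 84.5
  black: 169 × 1/2 = 84.5
χ² = Σ (O − E)² / E
  agouti: (82 − 84.5)² / 84.5 = 0.0740
  black: (87 − 84.5)² / 84.5 = 0.0740
χ² = 0.0740 + 0.0740 = 0.148

0.148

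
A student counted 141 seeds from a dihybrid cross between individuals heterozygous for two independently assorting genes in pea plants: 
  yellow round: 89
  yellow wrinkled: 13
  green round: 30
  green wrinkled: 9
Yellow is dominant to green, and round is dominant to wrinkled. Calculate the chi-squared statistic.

8.497

A dihybrid F₂ with independent assortment and complete dominance at both loci gives a 9:3:3:1 phenotypic ratio.
Total ratio parts = 16. Expected numbers out of 141:
  yellow round: 141 × 9/16 = 79.3125
  yellow wrinkled: 141 × 3/16 = 26.4375
  green round: 141 × 3/16 = 26.4375
  green wrinkled: 141 × 1/16 = 8.8125
χ² = Σ (O − E)² / E
  yellow round: (89 − 79.3125)² / 79.3125 = 1.1833
  yellow wrinkled: (13 − 26.4375)² / 26.4375 = 6.8299
  green round: (30 − 26.4375)² / 26.4375 = 0.4801
  green wrinkled: (9 − 8.8125)² / 8.8125 = 0.0040
χ² = 1.1833 + 6.8299 + 0.4801 + 0.0040 = 8.4973 ≈ 8.497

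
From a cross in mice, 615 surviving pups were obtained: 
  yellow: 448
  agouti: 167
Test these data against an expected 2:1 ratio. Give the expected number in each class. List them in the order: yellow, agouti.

Total ratio parts = 3. Expected numbers out of 615:
  yellow: 615 × 2/3 = 410
  agouti: 615 × 1/3 = 205

410, 205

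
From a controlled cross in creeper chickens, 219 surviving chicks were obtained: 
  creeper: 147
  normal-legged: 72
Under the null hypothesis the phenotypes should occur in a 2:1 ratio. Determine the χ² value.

The 2:1 ratio has 3 parts, so with N = 219 the expected counts are:
  creeper: 219 × 2/3 = 146
  normal-legged: 219 × 1/3 = 73
χ² = Σ (O − E)² / E
  creeper: (147 − 146)² / 146 = 0.0068
  normal-legged: (72 − 73)² / 73 = 0.0137
χ² = 0.0068 + 0.0137 = 0.0205 ≈ 0.021

0.021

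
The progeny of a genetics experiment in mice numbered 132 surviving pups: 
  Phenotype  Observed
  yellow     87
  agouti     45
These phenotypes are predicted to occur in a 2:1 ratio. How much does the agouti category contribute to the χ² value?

Total ratio parts = 3. Expected numbers out of 132:
  yellow: 132 × 2/3 = 88
  agouti: 132 × 1/3 = 44
Contribution of agouti: (45 − 44)² / 44 = 0.0227

0.023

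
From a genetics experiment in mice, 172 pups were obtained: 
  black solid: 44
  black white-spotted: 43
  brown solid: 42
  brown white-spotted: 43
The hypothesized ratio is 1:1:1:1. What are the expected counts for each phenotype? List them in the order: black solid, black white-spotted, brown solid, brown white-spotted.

43, 43, 43, 43

Expected counts for N = 172 under a 1:1:1:1 ratio (total parts = 4):
  black solid: 172 × 1/4 = 43
  black white-spotted: 172 × 1/4 = 43
  brown solid: 172 × 1/4 = 43
  brown white-spotted: 172 × 1/4 = 43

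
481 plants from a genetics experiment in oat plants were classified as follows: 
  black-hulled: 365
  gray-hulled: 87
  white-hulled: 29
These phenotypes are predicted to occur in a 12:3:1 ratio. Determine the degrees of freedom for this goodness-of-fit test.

A goodness-of-fit test with 3 phenotype classes has df = 3 − 1 = 2.

2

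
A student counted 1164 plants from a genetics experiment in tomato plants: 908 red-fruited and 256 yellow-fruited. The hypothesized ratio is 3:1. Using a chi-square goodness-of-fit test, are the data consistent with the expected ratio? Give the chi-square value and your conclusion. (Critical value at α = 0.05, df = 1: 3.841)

Under the 3:1 hypothesis (Σ ratio = 4, N = 1164):
  red-fruited: 1164 × 3/4 = 873
  yellow-fruited: 1164 × 1/4 = 291
χ² = Σ (O − E)² / E
  red-fruited: (908 − 873)² / 873 = 1.4032
  yellow-fruited: (256 − 291)² / 291 = 4.2096
χ² = 1.4032 + 4.2096 = 5.6128 ≈ 5.613
Degrees of freedom = 2 − 1 = 1; critical value at α = 0.05 is 3.841.
Since 5.613 > 3.841, we reject the null hypothesis — the data do not fit the 3:1 ratio.

5.613; not consistent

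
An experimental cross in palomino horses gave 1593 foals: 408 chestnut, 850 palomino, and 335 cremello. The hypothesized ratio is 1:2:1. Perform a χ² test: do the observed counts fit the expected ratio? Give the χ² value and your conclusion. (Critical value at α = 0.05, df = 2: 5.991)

Total ratio parts = 4. Expected numbers out of 1593:
  chestnut: 1593 × 1/4 = 398.25
  palomino: 1593 × 2/4 = 796.5
  cremello: 1593 × 1/4 = 398.25
χ² = Σ (O − E)² / E
  chestnut: (408 − 398.25)² / 398.25 = 0.2387
  palomino: (850 − 796.5)² / 796.5 = 3.5935
  cremello: (335 − 398.25)² / 398.25 = 10.0454
χ² = 0.2387 + 3.5935 + 10.0454 = 13.8776 ≈ 13.878
Degrees of freedom = 3 − 1 = 2; critical value at α = 0.05 is 5.991.
Since 13.878 > 5.991, we reject the null hypothesis — the data do not fit the 1:2:1 ratio.

13.878; not consistent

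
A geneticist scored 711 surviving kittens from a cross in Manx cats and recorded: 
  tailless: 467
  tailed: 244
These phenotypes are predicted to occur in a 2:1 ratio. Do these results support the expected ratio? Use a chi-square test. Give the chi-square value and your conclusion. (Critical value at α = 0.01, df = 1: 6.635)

Expected counts for N = 711 under a 2:1 ratio (total parts = 3):
  tailless: 711 × 2/3 = 474
  tailed: 711 × 1/3 = 237
χ² = Σ (O − E)² / E
  tailless: (467 − 474)² / 474 = 0.1034
  tailed: (244 − 237)² / 237 = 0.2068
χ² = 0.1034 + 0.2068 = 0.3102 ≈ 0.310
Degrees of freedom = 2 − 1 = 1; critical value at α = 0.01 is 6.635.
Since 0.310 < 6.635, we fail to reject the null hypothesis — the data are consistent with the 2:1 ratio.

0.310; consistent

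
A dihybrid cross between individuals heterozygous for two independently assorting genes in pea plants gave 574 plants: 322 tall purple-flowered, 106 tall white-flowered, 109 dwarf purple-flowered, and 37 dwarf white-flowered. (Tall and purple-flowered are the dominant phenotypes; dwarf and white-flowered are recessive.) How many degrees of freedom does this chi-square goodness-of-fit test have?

A dihybrid F₂ with independent assortment and complete dominance at both loci gives a 9:3:3:1 phenotypic ratio.
A goodness-of-fit test with 4 phenotype classes has df = 4 − 1 = 3.

3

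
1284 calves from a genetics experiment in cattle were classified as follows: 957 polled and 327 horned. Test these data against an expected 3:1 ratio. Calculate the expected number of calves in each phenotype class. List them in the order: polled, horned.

963, 321

Under the 3:1 hypothesis (Σ ratio = 4, N = 1284):
  polled: 1284 × 3/4 = 963
  horned: 1284 × 1/4 = 321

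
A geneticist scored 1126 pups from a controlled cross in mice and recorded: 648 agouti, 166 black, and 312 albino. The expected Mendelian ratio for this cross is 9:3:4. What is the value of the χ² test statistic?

13.287

Expected counts for N = 1126 under a 9:3:4 ratio (total parts = 16):
  agouti: 1126 × 9/16 = 633.375
  black: 1126 × 3/16 = 211.125
  albino: 1126 × 4/16 = 281.5
χ² = Σ (O − E)² / E
  agouti: (648 − 633.375)² / 633.375 = 0.3377
  black: (166 − 211.125)² / 211.125 = 9.6448
  albino: (312 − 281.5)² / 281.5 = 3.3046
χ² = 0.3377 + 9.6448 + 3.3046 = 13.2871 ≈ 13.287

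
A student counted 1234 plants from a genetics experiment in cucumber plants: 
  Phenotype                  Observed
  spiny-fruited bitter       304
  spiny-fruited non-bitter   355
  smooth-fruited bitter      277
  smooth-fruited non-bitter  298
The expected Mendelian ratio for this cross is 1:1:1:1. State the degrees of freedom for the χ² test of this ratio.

A goodness-of-fit test with 4 phenotype classes has df = 4 − 1 = 3.

3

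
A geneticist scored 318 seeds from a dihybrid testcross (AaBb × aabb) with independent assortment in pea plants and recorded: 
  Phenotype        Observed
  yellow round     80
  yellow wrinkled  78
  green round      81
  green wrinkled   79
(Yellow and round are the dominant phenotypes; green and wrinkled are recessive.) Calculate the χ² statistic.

A dihybrid testcross with independent assortment gives a 1:1:1:1 ratio.
Total ratio parts = 4. Expected numbers out of 318:
  yellow round: 318 × 1/4 = 79.5
  yellow wrinkled: 318 × 1/4 = 79.5
  green round: 318 × 1/4 = 79.5
  green wrinkled: 318 × 1/4 = 79.5
χ² = Σ (O − E)² / E
  yellow round: (80 − 79.5)² / 79.5 = 0.0031
  yellow wrinkled: (78 − 79.5)² / 79.5 = 0.0283
  green round: (81 − 79.5)² / 79.5 = 0.0283
  green wrinkled: (79 − 79.5)² / 79.5 = 0.0031
χ² = 0.0031 + 0.0283 + 0.0283 + 0.0031 = 0.0628 ≈ 0.063

0.063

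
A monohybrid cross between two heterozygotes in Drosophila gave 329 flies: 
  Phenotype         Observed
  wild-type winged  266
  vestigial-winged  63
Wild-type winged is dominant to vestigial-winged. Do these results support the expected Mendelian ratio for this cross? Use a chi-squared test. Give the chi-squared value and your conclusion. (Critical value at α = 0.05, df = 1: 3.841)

For a monohybrid cross between heterozygotes with complete dominance, the expected phenotypic ratio is 3:1.
Total ratio parts = 4. Expected numbers out of 329:
  wild-type winged: 329 × 3/4 = 246.75
  vestigial-winged: 329 × 1/4 = 82.25
χ² = Σ (O − E)² / E
  wild-type winged: (266 − 246.75)² / 246.75 = 1.5018
  vestigial-winged: (63 − 82.25)² / 82.25 = 4.5053
χ² = 1.5018 + 4.5053 = 6.0071 ≈ 6.007
Degrees of freedom = 2 − 1 = 1; critical value at α = 0.05 is 3.841.
Since 6.007 > 3.841, we reject the null hypothesis — the data do not fit the 3:1 ratio.

6.007; not consistent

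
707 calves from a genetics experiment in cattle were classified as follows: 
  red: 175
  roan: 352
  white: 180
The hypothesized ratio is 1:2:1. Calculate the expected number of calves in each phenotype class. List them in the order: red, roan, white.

176.75, 353.5, 176.75

The 1:2:1 ratio has 4 parts, so with N = 707 the expected counts are:
  red: 707 × 1/4 = 176.75
  roan: 707 × 2/4 = 353.5
  white: 707 × 1/4 = 176.75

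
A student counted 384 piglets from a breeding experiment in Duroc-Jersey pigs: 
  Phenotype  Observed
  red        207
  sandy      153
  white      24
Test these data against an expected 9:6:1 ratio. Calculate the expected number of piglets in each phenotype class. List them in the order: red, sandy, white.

216, 144, 24

Under the 9:6:1 hypothesis (Σ ratio = 16, N = 384):
  red: 384 × 9/16 = 216
  sandy: 384 × 6/16 = 144
  white: 384 × 1/16 = 24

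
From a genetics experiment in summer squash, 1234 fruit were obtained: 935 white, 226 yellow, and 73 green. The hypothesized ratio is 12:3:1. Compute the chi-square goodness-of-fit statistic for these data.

0.443

Total ratio parts = 16. Expected numbers out of 1234:
  white: 1234 × 12/16 = 925.5
  yellow: 1234 × 3/16 = 231.375
  green: 1234 × 1/16 = 77.125
χ² = Σ (O − E)² / E
  white: (935 − 925.5)² / 925.5 = 0.0975
  yellow: (226 − 231.375)² / 231.375 = 0.1249
  green: (73 − 77.125)² / 77.125 = 0.2206
χ² = 0.0975 + 0.1249 + 0.2206 = 0.443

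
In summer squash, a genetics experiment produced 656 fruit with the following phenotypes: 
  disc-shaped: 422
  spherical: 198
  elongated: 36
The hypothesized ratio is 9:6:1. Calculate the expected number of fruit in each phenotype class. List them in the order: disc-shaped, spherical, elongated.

The 9:6:1 ratio has 16 parts, so with N = 656 the expected counts are:
  disc-shaped: 656 × 9/16 = 369
  spherical: 656 × 6/16 = 246
  elongated: 656 × 1/16 = 41

369, 246, 41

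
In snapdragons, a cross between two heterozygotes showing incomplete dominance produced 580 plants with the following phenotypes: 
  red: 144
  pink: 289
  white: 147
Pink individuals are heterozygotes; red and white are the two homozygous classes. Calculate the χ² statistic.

0.038

With incomplete dominance, a heterozygote × heterozygote cross gives a 1:2:1 phenotypic ratio.
The 1:2:1 ratio has 4 parts, so with N = 580 the expected counts are:
  red: 580 × 1/4 = 145
  pink: 580 × 2/4 = 290
  white: 580 × 1/4 = 145
χ² = Σ (O − E)² / E
  red: (144 − 145)² / 145 = 0.0069
  pink: (289 − 290)² / 290 = 0.0034
  white: (147 − 145)² / 145 = 0.0276
χ² = 0.0069 + 0.0034 + 0.0276 = 0.0379 ≈ 0.038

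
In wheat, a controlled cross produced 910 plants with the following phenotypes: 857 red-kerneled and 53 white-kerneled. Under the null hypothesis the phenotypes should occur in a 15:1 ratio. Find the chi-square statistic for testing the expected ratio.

Expected counts for N = 910 under a 15:1 ratio (total parts = 16):
  red-kerneled: 910 × 15/16 = 853.125
  white-kerneled: 910 × 1/16 = 56.875
χ² = Σ (O − E)² / E
  red-kerneled: (857 − 853.125)² / 853.125 = 0.0176
  white-kerneled: (53 − 56.875)² / 56.875 = 0.2640
χ² = 0.0176 + 0.2640 = 0.2816 ≈ 0.282

0.282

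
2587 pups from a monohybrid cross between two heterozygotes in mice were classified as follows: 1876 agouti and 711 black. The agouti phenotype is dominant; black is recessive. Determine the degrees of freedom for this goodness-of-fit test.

1

For a monohybrid cross between heterozygotes with complete dominance, the expected phenotypic ratio is 3:1.
A goodness-of-fit test with 2 phenotype classes has df = 2 − 1 = 1.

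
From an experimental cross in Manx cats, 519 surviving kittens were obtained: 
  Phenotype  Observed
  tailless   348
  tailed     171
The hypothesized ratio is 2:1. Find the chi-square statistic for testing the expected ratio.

Expected counts for N = 519 under a 2:1 ratio (total parts = 3):
  tailless: 519 × 2/3 = 346
  tailed: 519 × 1/3 = 173
χ² = Σ (O − E)² / E
  tailless: (348 − 346)² / 346 = 0.0116
  tailed: (171 − 173)² / 173 = 0.0231
χ² = 0.0116 + 0.0231 = 0.0347 ≈ 0.035

0.035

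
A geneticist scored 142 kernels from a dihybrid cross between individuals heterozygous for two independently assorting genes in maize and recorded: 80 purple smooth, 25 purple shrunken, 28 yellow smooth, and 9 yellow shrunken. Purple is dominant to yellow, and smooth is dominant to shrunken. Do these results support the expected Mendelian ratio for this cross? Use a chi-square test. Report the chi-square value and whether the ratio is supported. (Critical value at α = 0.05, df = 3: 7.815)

A dihybrid F₂ with independent assortment and complete dominance at both loci gives a 9:3:3:1 phenotypic ratio.
The 9:3:3:1 ratio has 16 parts, so with N = 142 the expected counts are:
  purple smooth: 142 × 9/16 = 79.875
  purple shrunken: 142 × 3/16 = 26.625
  yellow smooth: 142 × 3/16 = 26.625
  yellow shrunken: 142 × 1/16 = 8.875
χ² = Σ (O − E)² / E
  purple smooth: (80 − 79.875)² / 79.875 = 0.0002
  purple shrunken: (25 − 26.625)² / 26.625 = 0.0992
  yellow smooth: (28 − 26.625)² / 26.625 = 0.0710
  yellow shrunken: (9 − 8.875)² / 8.875 = 0.0018
χ² = 0.0002 + 0.0992 + 0.0710 + 0.0018 = 0.1722 ≈ 0.172
Degrees of freedom = 4 − 1 = 3; critical value at α = 0.05 is 7.815.
Since 0.172 < 7.815, we fail to reject the null hypothesis — the data are consistent with the 9:3:3:1 ratio.

0.172; consistent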